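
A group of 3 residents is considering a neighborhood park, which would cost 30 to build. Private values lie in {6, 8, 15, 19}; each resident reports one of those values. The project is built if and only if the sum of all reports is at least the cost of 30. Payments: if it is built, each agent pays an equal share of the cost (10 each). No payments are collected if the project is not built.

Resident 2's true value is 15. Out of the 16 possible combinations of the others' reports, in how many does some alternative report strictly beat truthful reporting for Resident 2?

3

Others report (6, 6): truth gives 0; report 19 gives 5 > 0. Violating.
Others report (6, 8): truth gives 0; report 19 gives 5 > 0. Violating.
Others report (8, 6): truth gives 0; report 19 gives 5 > 0. Violating.
Others report (6, 15): truth gives 5; no alternative beats it.
Others report (6, 19): truth gives 5; no alternative beats it.
(Checking all 16 profiles: 3 have a profitable deviation, 13 do not.)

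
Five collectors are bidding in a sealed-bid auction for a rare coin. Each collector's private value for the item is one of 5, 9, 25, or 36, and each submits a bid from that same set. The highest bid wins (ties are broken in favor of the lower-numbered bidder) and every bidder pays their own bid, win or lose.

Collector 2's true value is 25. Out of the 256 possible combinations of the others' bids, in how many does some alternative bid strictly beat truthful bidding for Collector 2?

210

Others bid (5, 5, 5, 5): truth gives 0; bid 9 gives 16 > 0. Violating.
Others bid (5, 5, 5, 9): truth gives 0; bid 9 gives 16 > 0. Violating.
Others bid (5, 5, 5, 36): truth gives -25; bid 5 gives -5 > -25. Violating.
Others bid (5, 5, 9, 5): truth gives 0; bid 9 gives 16 > 0. Violating.
Others bid (5, 5, 5, 25): truth gives 0; no alternative beats it.
Others bid (5, 5, 9, 25): truth gives 0; no alternative beats it.
(Checking all 256 profiles: 210 have a profitable deviation, 46 do not.)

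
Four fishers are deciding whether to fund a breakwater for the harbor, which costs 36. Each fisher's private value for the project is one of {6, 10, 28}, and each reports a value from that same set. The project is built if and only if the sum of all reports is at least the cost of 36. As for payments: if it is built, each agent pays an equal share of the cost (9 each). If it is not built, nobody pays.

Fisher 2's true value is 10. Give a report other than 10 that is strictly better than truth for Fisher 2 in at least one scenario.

28

Suppose Fisher 1 reports 6, Fisher 3 reports 6 and Fisher 4 reports 6.
Report 10: project not built, utility 0.
Report 28: project built, pays 9, utility 10 - 9 = 1.
So reporting 28 beats truth here (1 > 0).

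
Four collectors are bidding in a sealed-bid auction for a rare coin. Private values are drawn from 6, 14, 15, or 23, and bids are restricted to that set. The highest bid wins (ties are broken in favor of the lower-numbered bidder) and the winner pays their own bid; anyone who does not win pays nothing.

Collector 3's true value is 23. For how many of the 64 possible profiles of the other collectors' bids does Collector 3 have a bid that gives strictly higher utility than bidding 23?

Others bid (6, 6, 6): truth gives 0; bid 14 gives 9 > 0. Violating.
Others bid (6, 6, 14): truth gives 0; bid 14 gives 9 > 0. Violating.
Others bid (6, 6, 15): truth gives 0; bid 15 gives 8 > 0. Violating.
Others bid (6, 14, 6): truth gives 0; bid 15 gives 8 > 0. Violating.
Others bid (6, 6, 23): truth gives 0; no alternative beats it.
Others bid (6, 14, 23): truth gives 0; no alternative beats it.
(Checking all 64 profiles: 12 have a profitable deviation, 52 do not.)

12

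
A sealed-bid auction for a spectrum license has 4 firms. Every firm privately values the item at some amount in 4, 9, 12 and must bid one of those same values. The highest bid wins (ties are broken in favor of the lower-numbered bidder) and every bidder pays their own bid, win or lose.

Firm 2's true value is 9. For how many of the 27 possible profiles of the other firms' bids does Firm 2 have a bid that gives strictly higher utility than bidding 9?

23

Others bid (4, 4, 12): truth gives -9; bid 12 gives -3 > -9. Violating.
Others bid (4, 9, 12): truth gives -9; bid 12 gives -3 > -9. Violating.
Others bid (4, 12, 4): truth gives -9; bid 12 gives -3 > -9. Violating.
Others bid (4, 12, 9): truth gives -9; bid 12 gives -3 > -9. Violating.
Others bid (4, 4, 4): truth gives 0; no alternative beats it.
Others bid (4, 4, 9): truth gives 0; no alternative beats it.
(Checking all 27 profiles: 23 have a profitable deviation, 4 do not.)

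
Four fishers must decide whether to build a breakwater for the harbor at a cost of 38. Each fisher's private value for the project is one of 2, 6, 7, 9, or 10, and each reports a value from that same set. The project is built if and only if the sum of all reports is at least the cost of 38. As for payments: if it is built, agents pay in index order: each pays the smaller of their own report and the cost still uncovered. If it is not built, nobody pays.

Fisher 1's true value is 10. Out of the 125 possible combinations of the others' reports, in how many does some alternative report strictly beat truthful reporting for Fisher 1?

Others report (9, 10, 10): truth gives 0; report 9 gives 1 > 0. Violating.
Others report (10, 9, 10): truth gives 0; report 9 gives 1 > 0. Violating.
Others report (10, 10, 9): truth gives 0; report 9 gives 1 > 0. Violating.
Others report (10, 10, 10): truth gives 0; report 9 gives 1 > 0. Violating.
Others report (2, 2, 2): truth gives 0; no alternative beats it.
Others report (2, 2, 6): truth gives 0; no alternative beats it.
(Checking all 125 profiles: 4 have a profitable deviation, 121 do not.)

4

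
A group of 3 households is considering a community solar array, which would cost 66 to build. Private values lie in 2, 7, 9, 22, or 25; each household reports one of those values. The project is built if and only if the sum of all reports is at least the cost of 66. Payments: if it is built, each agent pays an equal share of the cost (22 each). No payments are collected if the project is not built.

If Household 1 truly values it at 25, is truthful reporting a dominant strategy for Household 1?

Yes

Check each profile of the others' reports and compare truth against every alternative report.
Others report (22, 22): truth gives 3, best alternative gives 3.
Others report (22, 25): truth gives 3, best alternative gives 3.
Others report (25, 22): truth gives 3, best alternative gives 3.
Others report (25, 25): truth gives 3, best alternative gives 3.
Others report (2, 2): truth gives 0, best alternative gives 0.
Others report (2, 7): truth gives 0, best alternative gives 0.
(Remaining 19 profiles checked similarly; truth is weakly best in each.)
In every case the truthful report is at least as good as any alternative, so it is a dominant strategy.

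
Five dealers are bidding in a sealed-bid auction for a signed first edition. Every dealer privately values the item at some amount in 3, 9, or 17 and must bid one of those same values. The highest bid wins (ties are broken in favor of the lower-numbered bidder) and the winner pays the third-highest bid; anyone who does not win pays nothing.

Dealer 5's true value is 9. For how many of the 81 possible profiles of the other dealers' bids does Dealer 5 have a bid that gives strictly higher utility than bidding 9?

Others bid (3, 3, 3, 9): truth gives 0; bid 17 gives 6 > 0. Violating.
Others bid (3, 3, 9, 3): truth gives 0; bid 17 gives 6 > 0. Violating.
Others bid (3, 9, 3, 3): truth gives 0; bid 17 gives 6 > 0. Violating.
Others bid (9, 3, 3, 3): truth gives 0; bid 17 gives 6 > 0. Violating.
Others bid (3, 3, 3, 3): truth gives 6; no alternative beats it.
Others bid (3, 3, 3, 17): truth gives 0; no alternative beats it.
(Checking all 81 profiles: 4 have a profitable deviation, 77 do not.)

4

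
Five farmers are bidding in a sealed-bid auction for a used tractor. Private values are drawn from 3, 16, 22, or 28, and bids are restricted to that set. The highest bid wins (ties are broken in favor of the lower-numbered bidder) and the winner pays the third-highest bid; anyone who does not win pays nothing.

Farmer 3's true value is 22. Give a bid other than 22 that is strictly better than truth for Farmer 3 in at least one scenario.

Suppose Farmer 1 bids 3, Farmer 2 bids 3, Farmer 4 bids 3 and Farmer 5 bids 28.
Bid 22: loses, pays 0, utility 0.
Bid 28: wins, pays 3, utility 22 - 3 = 19.
So bidding 28 beats truth here (19 > 0).

28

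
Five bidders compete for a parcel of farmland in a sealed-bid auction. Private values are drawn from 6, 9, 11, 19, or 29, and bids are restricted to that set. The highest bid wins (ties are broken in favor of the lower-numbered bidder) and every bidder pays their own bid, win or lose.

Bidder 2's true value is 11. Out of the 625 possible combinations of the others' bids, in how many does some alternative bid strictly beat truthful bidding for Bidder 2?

Others bid (6, 6, 6, 6): truth gives 0; bid 9 gives 2 > 0. Violating.
Others bid (6, 6, 6, 9): truth gives 0; bid 9 gives 2 > 0. Violating.
Others bid (6, 6, 6, 19): truth gives -11; bid 6 gives -6 > -11. Violating.
Others bid (6, 6, 6, 29): truth gives -11; bid 6 gives -6 > -11. Violating.
Others bid (6, 6, 6, 11): truth gives 0; no alternative beats it.
Others bid (6, 6, 9, 11): truth gives 0; no alternative beats it.
(Checking all 625 profiles: 579 have a profitable deviation, 46 do not.)

579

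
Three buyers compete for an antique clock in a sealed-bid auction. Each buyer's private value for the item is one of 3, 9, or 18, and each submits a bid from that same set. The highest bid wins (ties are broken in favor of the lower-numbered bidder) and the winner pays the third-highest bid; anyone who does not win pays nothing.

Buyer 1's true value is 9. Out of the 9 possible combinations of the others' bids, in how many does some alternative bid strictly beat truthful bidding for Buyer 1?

Others bid (3, 18): truth gives 0; bid 18 gives 6 > 0. Violating.
Others bid (18, 3): truth gives 0; bid 18 gives 6 > 0. Violating.
Others bid (3, 3): truth gives 6; no alternative beats it.
Others bid (3, 9): truth gives 6; no alternative beats it.
(Checking all 9 profiles: 2 have a profitable deviation, 7 do not.)

2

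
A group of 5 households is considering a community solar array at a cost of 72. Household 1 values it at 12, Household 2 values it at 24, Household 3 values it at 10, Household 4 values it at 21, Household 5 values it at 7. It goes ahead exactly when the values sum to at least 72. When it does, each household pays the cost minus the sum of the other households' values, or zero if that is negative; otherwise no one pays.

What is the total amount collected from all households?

Total value 74 ≥ cost 72, so it is built.
Household 1: others sum to 62; max(0, 72 - 62) = 10.
Household 2: others sum to 50; max(0, 72 - 50) = 22.
Household 3: others sum to 64; max(0, 72 - 64) = 8.
Household 4: others sum to 53; max(0, 72 - 53) = 19.
Household 5: others sum to 67; max(0, 72 - 67) = 5.
Total collected = 10 + 22 + 8 + 19 + 5 = 64.

64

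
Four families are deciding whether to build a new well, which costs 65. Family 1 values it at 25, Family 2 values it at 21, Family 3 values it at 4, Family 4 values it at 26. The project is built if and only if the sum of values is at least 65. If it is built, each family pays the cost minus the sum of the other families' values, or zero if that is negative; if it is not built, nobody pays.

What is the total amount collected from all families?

Total value 76 ≥ cost 65, so it is built.
Family 1: others sum to 51; max(0, 65 - 51) = 14.
Family 2: others sum to 55; max(0, 65 - 55) = 10.
Family 3: others sum to 72; max(0, 65 - 72) = 0.
Family 4: others sum to 50; max(0, 65 - 50) = 15.
Total collected = 14 + 10 + 0 + 15 = 39.

39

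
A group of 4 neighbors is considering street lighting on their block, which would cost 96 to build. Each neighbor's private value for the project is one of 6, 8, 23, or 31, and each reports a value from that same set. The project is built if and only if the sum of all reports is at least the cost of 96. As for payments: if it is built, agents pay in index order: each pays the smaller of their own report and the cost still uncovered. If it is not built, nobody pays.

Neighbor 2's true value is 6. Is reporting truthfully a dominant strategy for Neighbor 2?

Check each profile of the others' reports and compare truth against every alternative report.
Others report (31, 31, 31): truth gives 0, best alternative gives -2.
Others report (6, 6, 6): truth gives 0, best alternative gives 0.
Others report (6, 6, 8): truth gives 0, best alternative gives 0.
Others report (6, 6, 23): truth gives 0, best alternative gives 0.
Others report (6, 6, 31): truth gives 0, best alternative gives 0.
Others report (6, 8, 6): truth gives 0, best alternative gives 0.
(Remaining 58 profiles checked similarly; truth is weakly best in each.)
In every case the truthful report is at least as good as any alternative, so it is a dominant strategy.

Yes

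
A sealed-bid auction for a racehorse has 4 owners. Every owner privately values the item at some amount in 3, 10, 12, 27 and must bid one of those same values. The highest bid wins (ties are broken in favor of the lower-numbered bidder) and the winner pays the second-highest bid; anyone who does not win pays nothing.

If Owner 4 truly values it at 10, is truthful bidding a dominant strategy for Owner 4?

Yes

Check each profile of the others' bids and compare truth against every alternative bid.
Others bid (3, 3, 3): truth gives 7, best alternative gives 7.
Others bid (3, 3, 10): truth gives 0, best alternative gives 0.
Others bid (3, 3, 12): truth gives 0, best alternative gives 0.
Others bid (3, 3, 27): truth gives 0, best alternative gives 0.
Others bid (3, 10, 3): truth gives 0, best alternative gives 0.
Others bid (3, 10, 10): truth gives 0, best alternative gives 0.
(Remaining 58 profiles checked similarly; truth is weakly best in each.)
In every case the truthful bid is at least as good as any alternative, so it is a dominant strategy.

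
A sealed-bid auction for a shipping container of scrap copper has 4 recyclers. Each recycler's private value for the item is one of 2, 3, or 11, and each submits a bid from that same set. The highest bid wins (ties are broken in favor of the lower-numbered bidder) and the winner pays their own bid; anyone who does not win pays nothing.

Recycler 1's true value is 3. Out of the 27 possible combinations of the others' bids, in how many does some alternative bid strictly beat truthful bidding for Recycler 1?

1

Others bid (2, 2, 2): truth gives 0; bid 2 gives 1 > 0. Violating.
Others bid (2, 2, 3): truth gives 0; no alternative beats it.
Others bid (2, 2, 11): truth gives 0; no alternative beats it.
(Checking all 27 profiles: 1 has a profitable deviation, 26 do not.)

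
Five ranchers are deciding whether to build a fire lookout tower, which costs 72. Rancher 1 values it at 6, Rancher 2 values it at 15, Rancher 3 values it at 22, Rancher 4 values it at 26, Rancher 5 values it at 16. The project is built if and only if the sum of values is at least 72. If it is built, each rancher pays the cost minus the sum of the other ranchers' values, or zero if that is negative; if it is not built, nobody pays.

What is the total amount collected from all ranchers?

Total value 85 ≥ cost 72, so it is built.
Rancher 1: others sum to 79; max(0, 72 - 79) = 0.
Rancher 2: others sum to 70; max(0, 72 - 70) = 2.
Rancher 3: others sum to 63; max(0, 72 - 63) = 9.
Rancher 4: others sum to 59; max(0, 72 - 59) = 13.
Rancher 5: others sum to 69; max(0, 72 - 69) = 3.
Total collected = 0 + 2 + 9 + 13 + 3 = 27.

27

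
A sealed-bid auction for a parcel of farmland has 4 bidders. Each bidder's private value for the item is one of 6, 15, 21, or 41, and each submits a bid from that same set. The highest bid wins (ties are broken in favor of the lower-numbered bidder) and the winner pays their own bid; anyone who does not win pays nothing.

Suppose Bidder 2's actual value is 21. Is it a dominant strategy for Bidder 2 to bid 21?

No

Consider the case where Bidder 1 bids 6, Bidder 3 bids 6 and Bidder 4 bids 6.
Truthful bid 21: wins, pays 21, utility 21 - 21 = 0.
Bid 15 instead: wins, pays 15, utility 21 - 15 = 6.
Since 6 > 0, bidding 15 is strictly better here, so truthful bidding is not dominant.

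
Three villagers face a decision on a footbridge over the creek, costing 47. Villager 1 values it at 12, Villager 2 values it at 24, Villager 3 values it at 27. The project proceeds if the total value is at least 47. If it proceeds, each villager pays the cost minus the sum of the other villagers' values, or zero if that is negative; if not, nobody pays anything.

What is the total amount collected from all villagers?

19

Total value 63 ≥ cost 47, so it is built.
Villager 1: others sum to 51; max(0, 47 - 51) = 0.
Villager 2: others sum to 39; max(0, 47 - 39) = 8.
Villager 3: others sum to 36; max(0, 47 - 36) = 11.
Total collected = 0 + 8 + 11 = 19.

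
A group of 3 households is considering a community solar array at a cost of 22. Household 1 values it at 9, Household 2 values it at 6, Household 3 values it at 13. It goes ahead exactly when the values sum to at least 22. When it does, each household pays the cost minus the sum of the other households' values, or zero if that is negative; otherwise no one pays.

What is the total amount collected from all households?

10

Total value 28 ≥ cost 22, so it is built.
Household 1: others sum to 19; max(0, 22 - 19) = 3.
Household 2: others sum to 22; max(0, 22 - 22) = 0.
Household 3: others sum to 15; max(0, 22 - 15) = 7.
Total collected = 3 + 0 + 7 = 10.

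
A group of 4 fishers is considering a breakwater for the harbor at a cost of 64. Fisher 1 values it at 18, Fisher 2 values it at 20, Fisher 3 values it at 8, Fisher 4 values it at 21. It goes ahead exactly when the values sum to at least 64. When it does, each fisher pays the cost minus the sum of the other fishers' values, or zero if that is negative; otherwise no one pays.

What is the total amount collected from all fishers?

55

Total value 67 ≥ cost 64, so it is built.
Fisher 1: others sum to 49; max(0, 64 - 49) = 15.
Fisher 2: others sum to 47; max(0, 64 - 47) = 17.
Fisher 3: others sum to 59; max(0, 64 - 59) = 5.
Fisher 4: others sum to 46; max(0, 64 - 46) = 18.
Total collected = 15 + 17 + 5 + 18 = 55.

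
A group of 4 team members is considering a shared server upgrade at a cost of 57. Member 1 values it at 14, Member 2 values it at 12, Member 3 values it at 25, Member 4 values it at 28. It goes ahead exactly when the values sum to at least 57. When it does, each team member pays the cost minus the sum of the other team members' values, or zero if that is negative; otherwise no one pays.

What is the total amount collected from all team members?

Total value 79 ≥ cost 57, so it is built.
Member 1: others sum to 65; max(0, 57 - 65) = 0.
Member 2: others sum to 67; max(0, 57 - 67) = 0.
Member 3: others sum to 54; max(0, 57 - 54) = 3.
Member 4: others sum to 51; max(0, 57 - 51) = 6.
Total collected = 0 + 0 + 3 + 6 = 9.

9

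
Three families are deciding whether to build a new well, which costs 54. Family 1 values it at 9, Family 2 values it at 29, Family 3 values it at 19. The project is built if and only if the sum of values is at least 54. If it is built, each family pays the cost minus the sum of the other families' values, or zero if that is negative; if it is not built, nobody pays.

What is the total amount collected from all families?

Total value 57 ≥ cost 54, so it is built.
Family 1: others sum to 48; max(0, 54 - 48) = 6.
Family 2: others sum to 28; max(0, 54 - 28) = 26.
Family 3: others sum to 38; max(0, 54 - 38) = 16.
Total collected = 6 + 26 + 16 = 48.

48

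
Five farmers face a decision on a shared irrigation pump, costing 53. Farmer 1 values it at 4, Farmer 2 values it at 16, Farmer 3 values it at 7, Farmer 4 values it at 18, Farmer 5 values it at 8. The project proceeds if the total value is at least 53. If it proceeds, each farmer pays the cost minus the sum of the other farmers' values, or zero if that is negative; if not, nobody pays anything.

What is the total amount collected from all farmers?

53

Total value 53 ≥ cost 53, so it is built.
Farmer 1: others sum to 49; max(0, 53 - 49) = 4.
Farmer 2: others sum to 37; max(0, 53 - 37) = 16.
Farmer 3: others sum to 46; max(0, 53 - 46) = 7.
Farmer 4: others sum to 35; max(0, 53 - 35) = 18.
Farmer 5: others sum to 45; max(0, 53 - 45) = 8.
Total collected = 4 + 16 + 7 + 18 + 8 = 53.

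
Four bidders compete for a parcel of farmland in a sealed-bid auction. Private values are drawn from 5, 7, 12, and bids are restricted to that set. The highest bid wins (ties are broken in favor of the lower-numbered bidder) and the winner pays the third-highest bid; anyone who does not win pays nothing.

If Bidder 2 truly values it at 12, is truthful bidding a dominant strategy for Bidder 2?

Check each profile of the others' bids and compare truth against every alternative bid.
Others bid (5, 5, 12): truth gives 7, best alternative gives 0.
Others bid (5, 12, 5): truth gives 7, best alternative gives 0.
Others bid (7, 5, 5): truth gives 7, best alternative gives 0.
Others bid (5, 7, 12): truth gives 5, best alternative gives 0.
Others bid (5, 12, 7): truth gives 5, best alternative gives 0.
Others bid (7, 5, 7): truth gives 5, best alternative gives 0.
(Remaining 21 profiles checked similarly; truth is weakly best in each.)
In every case the truthful bid is at least as good as any alternative, so it is a dominant strategy.

Yes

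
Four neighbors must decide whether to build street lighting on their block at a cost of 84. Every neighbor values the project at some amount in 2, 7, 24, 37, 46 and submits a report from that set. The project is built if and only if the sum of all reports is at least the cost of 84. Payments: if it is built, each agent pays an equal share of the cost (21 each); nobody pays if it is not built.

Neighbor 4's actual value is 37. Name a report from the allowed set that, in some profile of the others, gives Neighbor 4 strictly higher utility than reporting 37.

46

Suppose Neighbor 1 reports 2, Neighbor 2 reports 2 and Neighbor 3 reports 37.
Report 37: project not built, utility 0.
Report 46: project built, pays 21, utility 37 - 21 = 16.
So reporting 46 beats truth here (16 > 0).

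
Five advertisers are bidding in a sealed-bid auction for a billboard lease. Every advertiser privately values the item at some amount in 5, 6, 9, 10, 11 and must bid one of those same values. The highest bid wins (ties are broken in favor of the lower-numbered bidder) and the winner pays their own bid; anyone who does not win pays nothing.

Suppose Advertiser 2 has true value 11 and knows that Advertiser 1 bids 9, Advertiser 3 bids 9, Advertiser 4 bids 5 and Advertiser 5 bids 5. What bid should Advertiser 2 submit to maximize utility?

Bid 5: loses, pays 0, utility 0.
Bid 6: loses, pays 0, utility 0.
Bid 9: loses, pays 0, utility 0.
Bid 10: wins, pays 10, utility 11 - 10 = 1.
Bid 11: wins, pays 11, utility 11 - 11 = 0.
The best choice is 10 with utility 1.

10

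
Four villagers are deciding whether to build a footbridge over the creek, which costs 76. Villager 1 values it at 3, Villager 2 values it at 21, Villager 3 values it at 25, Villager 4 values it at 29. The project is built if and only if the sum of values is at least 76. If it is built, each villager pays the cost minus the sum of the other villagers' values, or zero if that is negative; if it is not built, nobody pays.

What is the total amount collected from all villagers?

70

Total value 78 ≥ cost 76, so it is built.
Villager 1: others sum to 75; max(0, 76 - 75) = 1.
Villager 2: others sum to 57; max(0, 76 - 57) = 19.
Villager 3: others sum to 53; max(0, 76 - 53) = 23.
Villager 4: others sum to 49; max(0, 76 - 49) = 27.
Total collected = 1 + 19 + 23 + 27 = 70.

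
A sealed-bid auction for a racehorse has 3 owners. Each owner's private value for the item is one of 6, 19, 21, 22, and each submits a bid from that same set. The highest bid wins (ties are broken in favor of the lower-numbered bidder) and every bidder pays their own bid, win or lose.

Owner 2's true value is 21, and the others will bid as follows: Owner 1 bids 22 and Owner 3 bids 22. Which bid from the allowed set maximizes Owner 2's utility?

6

Bid 6: loses but pays 6, utility -6.
Bid 19: loses but pays 19, utility -19.
Bid 21: loses but pays 21, utility -21.
Bid 22: loses but pays 22, utility -22.
The best choice is 6 with utility -6.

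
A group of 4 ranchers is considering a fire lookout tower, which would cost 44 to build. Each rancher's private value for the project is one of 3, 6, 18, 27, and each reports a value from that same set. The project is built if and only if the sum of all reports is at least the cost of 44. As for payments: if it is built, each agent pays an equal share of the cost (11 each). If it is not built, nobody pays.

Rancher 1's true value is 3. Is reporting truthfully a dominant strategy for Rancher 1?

Yes

Check each profile of the others' reports and compare truth against every alternative report.
Others report (3, 18, 18): truth gives 0, best alternative gives -8.
Others report (6, 6, 27): truth gives 0, best alternative gives -8.
Others report (6, 27, 6): truth gives 0, best alternative gives -8.
Others report (18, 3, 18): truth gives 0, best alternative gives -8.
Others report (18, 18, 3): truth gives 0, best alternative gives -8.
Others report (27, 6, 6): truth gives 0, best alternative gives -8.
(Remaining 58 profiles checked similarly; truth is weakly best in each.)
In every case the truthful report is at least as good as any alternative, so it is a dominant strategy.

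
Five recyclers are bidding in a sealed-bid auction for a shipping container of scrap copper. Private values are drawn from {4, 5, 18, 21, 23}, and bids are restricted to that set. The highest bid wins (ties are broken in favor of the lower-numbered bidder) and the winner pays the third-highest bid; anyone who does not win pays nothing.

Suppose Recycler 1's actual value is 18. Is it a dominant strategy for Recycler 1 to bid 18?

Consider the case where Recycler 2 bids 4, Recycler 3 bids 4, Recycler 4 bids 4 and Recycler 5 bids 21.
Truthful bid 18: loses, pays 0, utility 0.
Bid 21 instead: wins, pays 4, utility 18 - 4 = 14.
Since 14 > 0, bidding 21 is strictly better here, so truthful bidding is not dominant.

No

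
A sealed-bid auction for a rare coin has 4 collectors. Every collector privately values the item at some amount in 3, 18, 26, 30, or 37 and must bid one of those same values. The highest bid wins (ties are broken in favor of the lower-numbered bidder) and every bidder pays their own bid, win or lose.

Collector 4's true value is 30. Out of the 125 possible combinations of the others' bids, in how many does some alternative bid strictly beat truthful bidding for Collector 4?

Others bid (3, 3, 3): truth gives 0; bid 18 gives 12 > 0. Violating.
Others bid (3, 3, 18): truth gives 0; bid 26 gives 4 > 0. Violating.
Others bid (3, 3, 30): truth gives -30; bid 3 gives -3 > -30. Violating.
Others bid (3, 3, 37): truth gives -30; bid 3 gives -3 > -30. Violating.
Others bid (3, 3, 26): truth gives 0; no alternative beats it.
Others bid (3, 18, 26): truth gives 0; no alternative beats it.
(Checking all 125 profiles: 106 have a profitable deviation, 19 do not.)

106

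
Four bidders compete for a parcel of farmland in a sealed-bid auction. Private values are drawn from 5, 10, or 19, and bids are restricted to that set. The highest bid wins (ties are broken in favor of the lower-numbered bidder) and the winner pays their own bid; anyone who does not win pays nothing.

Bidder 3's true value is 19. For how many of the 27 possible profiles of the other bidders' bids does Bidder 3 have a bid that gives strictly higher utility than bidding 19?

2

Others bid (5, 5, 5): truth gives 0; bid 10 gives 9 > 0. Violating.
Others bid (5, 5, 10): truth gives 0; bid 10 gives 9 > 0. Violating.
Others bid (5, 5, 19): truth gives 0; no alternative beats it.
Others bid (5, 10, 5): truth gives 0; no alternative beats it.
(Checking all 27 profiles: 2 have a profitable deviation, 25 do not.)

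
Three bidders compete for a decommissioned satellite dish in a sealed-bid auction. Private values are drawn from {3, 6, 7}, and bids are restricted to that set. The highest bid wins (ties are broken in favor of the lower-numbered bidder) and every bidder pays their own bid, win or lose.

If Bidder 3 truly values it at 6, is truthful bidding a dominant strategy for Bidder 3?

No

Consider the case where Bidder 1 bids 3 and Bidder 2 bids 6.
Truthful bid 6: loses but pays 6, utility -6.
Bid 3 instead: loses but pays 3, utility -3.
Since -3 > -6, bidding 3 is strictly better here, so truthful bidding is not dominant.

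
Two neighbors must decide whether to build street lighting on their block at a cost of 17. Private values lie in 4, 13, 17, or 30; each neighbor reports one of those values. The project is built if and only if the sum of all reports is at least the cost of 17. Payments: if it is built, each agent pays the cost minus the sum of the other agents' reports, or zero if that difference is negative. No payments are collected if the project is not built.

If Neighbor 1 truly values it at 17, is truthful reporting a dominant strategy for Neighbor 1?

Yes

Check each profile of the others' reports and compare truth against every alternative report.
Others report (17): truth gives 17, best alternative gives 17.
Others report (30): truth gives 17, best alternative gives 17.
Others report (13): truth gives 13, best alternative gives 13.
Others report (4): truth gives 4, best alternative gives 4.
In every case the truthful report is at least as good as any alternative, so it is a dominant strategy.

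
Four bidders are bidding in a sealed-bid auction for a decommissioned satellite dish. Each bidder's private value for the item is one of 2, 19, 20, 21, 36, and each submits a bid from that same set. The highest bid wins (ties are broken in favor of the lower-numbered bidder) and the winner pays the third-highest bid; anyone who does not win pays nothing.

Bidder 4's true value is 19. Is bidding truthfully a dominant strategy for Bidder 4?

Consider the case where Bidder 1 bids 2, Bidder 2 bids 2 and Bidder 3 bids 19.
Truthful bid 19: loses, pays 0, utility 0.
Bid 20 instead: wins, pays 2, utility 19 - 2 = 17.
Since 17 > 0, bidding 20 is strictly better here, so truthful bidding is not dominant.

No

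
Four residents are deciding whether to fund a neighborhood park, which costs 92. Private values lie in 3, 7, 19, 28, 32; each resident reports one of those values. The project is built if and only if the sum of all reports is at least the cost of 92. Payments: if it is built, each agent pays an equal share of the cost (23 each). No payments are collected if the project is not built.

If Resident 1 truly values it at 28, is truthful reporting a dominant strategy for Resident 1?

Consider the case where Resident 2 reports 3, Resident 3 reports 28 and Resident 4 reports 32.
Truthful report 28: project not built, utility 0.
Report 32 instead: project built, pays 23, utility 28 - 23 = 5.
Since 5 > 0, reporting 32 is strictly better here, so truthful reporting is not dominant.

No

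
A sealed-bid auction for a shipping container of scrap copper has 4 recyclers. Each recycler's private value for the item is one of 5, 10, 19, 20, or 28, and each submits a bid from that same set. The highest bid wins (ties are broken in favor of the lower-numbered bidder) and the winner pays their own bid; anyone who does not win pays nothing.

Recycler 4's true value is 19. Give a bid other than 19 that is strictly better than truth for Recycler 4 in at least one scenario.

Suppose Recycler 1 bids 5, Recycler 2 bids 5 and Recycler 3 bids 5.
Bid 19: wins, pays 19, utility 19 - 19 = 0.
Bid 10: wins, pays 10, utility 19 - 10 = 9.
So bidding 10 beats truth here (9 > 0).

10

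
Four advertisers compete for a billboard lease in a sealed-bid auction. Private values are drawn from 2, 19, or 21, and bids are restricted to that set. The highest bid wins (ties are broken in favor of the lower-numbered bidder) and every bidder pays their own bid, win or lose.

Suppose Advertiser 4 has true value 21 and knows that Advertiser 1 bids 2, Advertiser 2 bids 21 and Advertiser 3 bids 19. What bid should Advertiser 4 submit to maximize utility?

2

Bid 2: loses but pays 2, utility -2.
Bid 19: loses but pays 19, utility -19.
Bid 21: loses but pays 21, utility -21.
The best choice is 2 with utility -2.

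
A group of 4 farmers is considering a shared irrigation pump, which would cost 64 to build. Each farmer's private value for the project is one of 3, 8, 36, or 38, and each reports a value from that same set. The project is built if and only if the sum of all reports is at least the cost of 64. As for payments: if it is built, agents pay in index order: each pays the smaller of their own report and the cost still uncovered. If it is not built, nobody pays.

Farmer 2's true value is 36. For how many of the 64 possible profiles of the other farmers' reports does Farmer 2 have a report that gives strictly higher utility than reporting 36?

32

Others report (3, 36, 36): truth gives 0; report 3 gives 33 > 0. Violating.
Others report (3, 36, 38): truth gives 0; report 3 gives 33 > 0. Violating.
Others report (3, 38, 36): truth gives 0; report 3 gives 33 > 0. Violating.
Others report (3, 38, 38): truth gives 0; report 3 gives 33 > 0. Violating.
Others report (3, 3, 3): truth gives 0; no alternative beats it.
Others report (3, 3, 8): truth gives 0; no alternative beats it.
(Checking all 64 profiles: 32 have a profitable deviation, 32 do not.)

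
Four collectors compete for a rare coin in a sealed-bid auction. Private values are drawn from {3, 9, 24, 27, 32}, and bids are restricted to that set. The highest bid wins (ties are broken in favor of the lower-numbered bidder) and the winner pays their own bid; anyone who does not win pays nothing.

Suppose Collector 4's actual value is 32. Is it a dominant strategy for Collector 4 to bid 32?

No

Consider the case where Collector 1 bids 3, Collector 2 bids 3 and Collector 3 bids 3.
Truthful bid 32: wins, pays 32, utility 32 - 32 = 0.
Bid 9 instead: wins, pays 9, utility 32 - 9 = 23.
Since 23 > 0, bidding 9 is strictly better here, so truthful bidding is not dominant.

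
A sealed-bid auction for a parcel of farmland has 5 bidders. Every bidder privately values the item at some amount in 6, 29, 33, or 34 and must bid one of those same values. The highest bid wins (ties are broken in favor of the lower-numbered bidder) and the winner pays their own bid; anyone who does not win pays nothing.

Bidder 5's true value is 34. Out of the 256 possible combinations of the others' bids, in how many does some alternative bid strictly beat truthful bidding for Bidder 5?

Others bid (6, 6, 6, 6): truth gives 0; bid 29 gives 5 > 0. Violating.
Others bid (6, 6, 6, 29): truth gives 0; bid 33 gives 1 > 0. Violating.
Others bid (6, 6, 29, 6): truth gives 0; bid 33 gives 1 > 0. Violating.
Others bid (6, 6, 29, 29): truth gives 0; bid 33 gives 1 > 0. Violating.
Others bid (6, 6, 6, 33): truth gives 0; no alternative beats it.
Others bid (6, 6, 6, 34): truth gives 0; no alternative beats it.
(Checking all 256 profiles: 16 have a profitable deviation, 240 do not.)

16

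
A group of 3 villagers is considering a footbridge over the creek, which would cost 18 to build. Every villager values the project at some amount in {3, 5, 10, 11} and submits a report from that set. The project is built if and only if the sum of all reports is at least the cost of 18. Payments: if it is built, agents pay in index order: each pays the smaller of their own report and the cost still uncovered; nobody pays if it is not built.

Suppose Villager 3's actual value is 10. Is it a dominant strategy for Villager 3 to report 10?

Check each profile of the others' reports and compare truth against every alternative report.
Others report (10, 10): truth gives 10, best alternative gives 10.
Others report (10, 11): truth gives 10, best alternative gives 10.
Others report (11, 10): truth gives 10, best alternative gives 10.
Others report (11, 11): truth gives 10, best alternative gives 10.
Others report (5, 11): truth gives 8, best alternative gives 8.
Others report (11, 5): truth gives 8, best alternative gives 8.
(Remaining 10 profiles checked similarly; truth is weakly best in each.)
In every case the truthful report is at least as good as any alternative, so it is a dominant strategy.

Yes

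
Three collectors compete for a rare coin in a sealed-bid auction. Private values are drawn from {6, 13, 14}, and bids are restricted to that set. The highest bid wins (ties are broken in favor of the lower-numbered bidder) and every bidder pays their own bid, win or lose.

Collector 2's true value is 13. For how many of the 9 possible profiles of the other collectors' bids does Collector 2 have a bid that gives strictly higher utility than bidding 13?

7

Others bid (6, 14): truth gives -13; bid 14 gives -1 > -13. Violating.
Others bid (13, 6): truth gives -13; bid 14 gives -1 > -13. Violating.
Others bid (13, 13): truth gives -13; bid 14 gives -1 > -13. Violating.
Others bid (13, 14): truth gives -13; bid 14 gives -1 > -13. Violating.
Others bid (6, 6): truth gives 0; no alternative beats it.
Others bid (6, 13): truth gives 0; no alternative beats it.
(Checking all 9 profiles: 7 have a profitable deviation, 2 do not.)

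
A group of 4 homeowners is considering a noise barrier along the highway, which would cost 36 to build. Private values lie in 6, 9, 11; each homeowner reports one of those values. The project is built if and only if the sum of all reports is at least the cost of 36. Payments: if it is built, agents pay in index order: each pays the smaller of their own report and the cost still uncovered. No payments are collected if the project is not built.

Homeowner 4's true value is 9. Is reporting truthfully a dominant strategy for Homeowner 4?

Check each profile of the others' reports and compare truth against every alternative report.
Others report (11, 11, 11): truth gives 6, best alternative gives 6.
Others report (9, 11, 11): truth gives 4, best alternative gives 4.
Others report (11, 9, 11): truth gives 4, best alternative gives 4.
Others report (11, 11, 9): truth gives 4, best alternative gives 4.
Others report (9, 9, 11): truth gives 2, best alternative gives 2.
Others report (9, 11, 9): truth gives 2, best alternative gives 2.
(Remaining 21 profiles checked similarly; truth is weakly best in each.)
In every case the truthful report is at least as good as any alternative, so it is a dominant strategy.

Yes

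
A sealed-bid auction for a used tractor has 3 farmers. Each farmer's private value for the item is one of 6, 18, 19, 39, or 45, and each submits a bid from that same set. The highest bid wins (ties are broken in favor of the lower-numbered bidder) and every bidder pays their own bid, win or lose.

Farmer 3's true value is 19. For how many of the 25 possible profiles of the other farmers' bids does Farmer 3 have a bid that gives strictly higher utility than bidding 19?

Others bid (6, 6): truth gives 0; bid 18 gives 1 > 0. Violating.
Others bid (6, 19): truth gives -19; bid 6 gives -6 > -19. Violating.
Others bid (6, 39): truth gives -19; bid 6 gives -6 > -19. Violating.
Others bid (6, 45): truth gives -19; bid 6 gives -6 > -19. Violating.
Others bid (6, 18): truth gives 0; no alternative beats it.
Others bid (18, 6): truth gives 0; no alternative beats it.
(Checking all 25 profiles: 22 have a profitable deviation, 3 do not.)

22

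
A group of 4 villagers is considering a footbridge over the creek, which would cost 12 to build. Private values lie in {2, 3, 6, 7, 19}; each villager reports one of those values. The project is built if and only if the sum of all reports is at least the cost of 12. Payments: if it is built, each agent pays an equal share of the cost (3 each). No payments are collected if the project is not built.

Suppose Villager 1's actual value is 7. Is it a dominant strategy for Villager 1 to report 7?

Yes

Check each profile of the others' reports and compare truth against every alternative report.
Others report (2, 2, 2): truth gives 4, best alternative gives 4.
Others report (2, 2, 3): truth gives 4, best alternative gives 4.
Others report (2, 2, 6): truth gives 4, best alternative gives 4.
Others report (2, 2, 7): truth gives 4, best alternative gives 4.
Others report (2, 2, 19): truth gives 4, best alternative gives 4.
Others report (2, 3, 2): truth gives 4, best alternative gives 4.
(Remaining 119 profiles checked similarly; truth is weakly best in each.)
In every case the truthful report is at least as good as any alternative, so it is a dominant strategy.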